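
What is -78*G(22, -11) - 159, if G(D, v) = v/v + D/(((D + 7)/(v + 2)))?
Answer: 8571/29 ≈ 295.55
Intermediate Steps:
G(D, v) = 1 + D*(2 + v)/(7 + D) (G(D, v) = 1 + D/(((7 + D)/(2 + v))) = 1 + D*((2 + v)/(7 + D)) = 1 + D*(2 + v)/(7 + D))
-78*G(22, -11) - 159 = -78*(7 + 3*22 + 22*(-11))/(7 + 22) - 159 = -78*(7 + 66 - 242)/29 - 159 = -78*(-169)/29 - 159 = -78*(-169/29) - 159 = 13182/29 - 159 = 8571/29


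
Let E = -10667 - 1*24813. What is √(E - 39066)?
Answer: I*√74546 ≈ 273.03*I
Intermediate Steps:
E = -35480 (E = -10667 - 24813 = -35480)
√(E - 39066) = √(-35480 - 39066) = √(-74546) = I*√74546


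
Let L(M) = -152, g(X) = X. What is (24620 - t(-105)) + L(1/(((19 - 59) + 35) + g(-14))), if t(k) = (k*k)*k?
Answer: 1182093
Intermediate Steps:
t(k) = k**3 (t(k) = k**2*k = k**3)
(24620 - t(-105)) + L(1/(((19 - 59) + 35) + g(-14))) = (24620 - 1*(-105)**3) - 152 = (24620 - 1*(-1157625)) - 152 = (24620 + 1157625) - 152 = 1182245 - 152 = 1182093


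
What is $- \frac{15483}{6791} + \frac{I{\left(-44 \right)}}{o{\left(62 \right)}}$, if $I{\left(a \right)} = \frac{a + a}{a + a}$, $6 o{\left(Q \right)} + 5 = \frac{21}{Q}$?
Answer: $- \frac{7000839}{1962599} \approx -3.5671$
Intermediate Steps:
$o{\left(Q \right)} = - \frac{5}{6} + \frac{7}{2 Q}$ ($o{\left(Q \right)} = - \frac{5}{6} + \frac{21 \frac{1}{Q}}{6} = - \frac{5}{6} + \frac{7}{2 Q}$)
$I{\left(a \right)} = 1$ ($I{\left(a \right)} = \frac{2 a}{2 a} = 2 a \frac{1}{2 a} = 1$)
$- \frac{15483}{6791} + \frac{I{\left(-44 \right)}}{o{\left(62 \right)}} = - \frac{15483}{6791} + 1 \frac{1}{\frac{1}{6} \cdot \frac{1}{62} \left(21 - 310\right)} = \left(-15483\right) \frac{1}{6791} + 1 \frac{1}{\frac{1}{6} \cdot \frac{1}{62} \left(21 - 310\right)} = - \frac{15483}{6791} + 1 \frac{1}{\frac{1}{6} \cdot \frac{1}{62} \left(-289\right)} = - \frac{15483}{6791} + 1 \frac{1}{- \frac{289}{372}} = - \frac{15483}{6791} + 1 \left(- \frac{372}{289}\right) = - \frac{15483}{6791} - \frac{372}{289} = - \frac{7000839}{1962599}$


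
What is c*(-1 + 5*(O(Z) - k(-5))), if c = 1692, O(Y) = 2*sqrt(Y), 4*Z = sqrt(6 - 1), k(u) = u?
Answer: 40608 + 8460*5**(1/4) ≈ 53259.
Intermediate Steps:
Z = sqrt(5)/4 (Z = sqrt(6 - 1)/4 = sqrt(5)/4 ≈ 0.55902)
c*(-1 + 5*(O(Z) - k(-5))) = 1692*(-1 + 5*(2*sqrt(sqrt(5)/4) - 1*(-5))) = 1692*(-1 + 5*(2*(5**(1/4)/2) + 5)) = 1692*(-1 + 5*(5**(1/4) + 5)) = 1692*(-1 + 5*(5 + 5**(1/4))) = 1692*(-1 + (25 + 5*5**(1/4))) = 1692*(24 + 5*5**(1/4)) = 40608 + 8460*5**(1/4)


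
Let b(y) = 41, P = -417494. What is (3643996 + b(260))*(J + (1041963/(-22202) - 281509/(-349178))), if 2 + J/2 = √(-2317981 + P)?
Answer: -354009351765834135/1938112489 + 36440370*I*√109419 ≈ -1.8266e+8 + 1.2054e+10*I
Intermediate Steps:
J = -4 + 10*I*√109419 (J = -4 + 2*√(-2317981 - 417494) = -4 + 2*√(-2735475) = -4 + 2*(5*I*√109419) = -4 + 10*I*√109419 ≈ -4.0 + 3307.9*I)
(3643996 + b(260))*(J + (1041963/(-22202) - 281509/(-349178))) = (3643996 + 41)*((-4 + 10*I*√109419) + (1041963/(-22202) - 281509/(-349178))) = 3644037*((-4 + 10*I*√109419) + (1041963*(-1/22202) - 281509*(-1/349178))) = 3644037*((-4 + 10*I*√109419) + (-1041963/22202 + 281509/349178)) = 3644037*((-4 + 10*I*√109419) - 89395123399/1938112489) = 3644037*(-97147573355/1938112489 + 10*I*√109419) = -354009351765834135/1938112489 + 36440370*I*√109419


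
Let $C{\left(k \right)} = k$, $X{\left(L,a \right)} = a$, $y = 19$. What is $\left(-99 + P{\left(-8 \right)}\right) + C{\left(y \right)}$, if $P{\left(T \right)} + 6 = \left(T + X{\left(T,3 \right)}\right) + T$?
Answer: $-99$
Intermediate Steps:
$P{\left(T \right)} = -3 + 2 T$ ($P{\left(T \right)} = -6 + \left(\left(T + 3\right) + T\right) = -6 + \left(\left(3 + T\right) + T\right) = -6 + \left(3 + 2 T\right) = -3 + 2 T$)
$\left(-99 + P{\left(-8 \right)}\right) + C{\left(y \right)} = \left(-99 + \left(-3 + 2 \left(-8\right)\right)\right) + 19 = \left(-99 - 19\right) + 19 = -118 + 19 = -99$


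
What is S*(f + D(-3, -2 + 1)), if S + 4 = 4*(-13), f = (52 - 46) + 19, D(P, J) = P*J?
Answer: -1568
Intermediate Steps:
D(P, J) = J*P
f = 25 (f = 6 + 19 = 25)
S = -56 (S = -4 + 4*(-13) = -4 - 52 = -56)
S*(f + D(-3, -2 + 1)) = -56*(25 + (-2 + 1)*(-3)) = -56*(25 - 1*(-3)) = -56*(25 + 3) = -56*28 = -1568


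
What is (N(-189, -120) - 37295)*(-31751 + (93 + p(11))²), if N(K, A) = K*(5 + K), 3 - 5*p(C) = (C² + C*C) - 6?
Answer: 1863936569/25 ≈ 7.4557e+7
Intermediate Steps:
p(C) = 9/5 - 2*C²/5 (p(C) = ⅗ - ((C² + C*C) - 6)/5 = ⅗ - ((C² + C²) - 6)/5 = ⅗ - (2*C² - 6)/5 = ⅗ - (-6 + 2*C²)/5 = ⅗ + (6/5 - 2*C²/5) = 9/5 - 2*C²/5)
(N(-189, -120) - 37295)*(-31751 + (93 + p(11))²) = (-189*(5 - 189) - 37295)*(-31751 + (93 + (9/5 - ⅖*11²))²) = (-189*(-184) - 37295)*(-31751 + (93 + (9/5 - ⅖*121))²) = (34776 - 37295)*(-31751 + (93 + (9/5 - 242/5))²) = -2519*(-31751 + (93 - 233/5)²) = -2519*(-31751 + (232/5)²) = -2519*(-31751 + 53824/25) = -2519*(-739951/25) = 1863936569/25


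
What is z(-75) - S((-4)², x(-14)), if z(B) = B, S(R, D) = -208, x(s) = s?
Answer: 133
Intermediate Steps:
z(-75) - S((-4)², x(-14)) = -75 - 1*(-208) = -75 + 208 = 133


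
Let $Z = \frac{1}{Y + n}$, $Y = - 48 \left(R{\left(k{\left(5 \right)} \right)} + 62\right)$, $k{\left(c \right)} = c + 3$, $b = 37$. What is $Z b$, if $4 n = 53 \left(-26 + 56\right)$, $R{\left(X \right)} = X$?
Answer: $- \frac{74}{5925} \approx -0.012489$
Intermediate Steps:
$k{\left(c \right)} = 3 + c$
$Y = -3360$ ($Y = - 48 \left(\left(3 + 5\right) + 62\right) = - 48 \left(8 + 62\right) = \left(-48\right) 70 = -3360$)
$n = \frac{795}{2}$ ($n = \frac{53 \left(-26 + 56\right)}{4} = \frac{53 \cdot 30}{4} = \frac{1}{4} \cdot 1590 = \frac{795}{2} \approx 397.5$)
$Z = - \frac{2}{5925}$ ($Z = \frac{1}{-3360 + \frac{795}{2}} = \frac{1}{- \frac{5925}{2}} = - \frac{2}{5925} \approx -0.00033755$)
$Z b = \left(- \frac{2}{5925}\right) 37 = - \frac{74}{5925}$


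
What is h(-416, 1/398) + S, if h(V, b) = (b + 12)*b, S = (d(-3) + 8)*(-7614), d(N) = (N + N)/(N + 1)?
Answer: -13266963839/158404 ≈ -83754.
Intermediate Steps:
d(N) = 2*N/(1 + N) (d(N) = (2*N)/(1 + N) = 2*N/(1 + N))
S = -83754 (S = (2*(-3)/(1 - 3) + 8)*(-7614) = (2*(-3)/(-2) + 8)*(-7614) = (2*(-3)*(-½) + 8)*(-7614) = (3 + 8)*(-7614) = 11*(-7614) = -83754)
h(V, b) = b*(12 + b) (h(V, b) = (12 + b)*b = b*(12 + b))
h(-416, 1/398) + S = (12 + 1/398)/398 - 83754 = (1/398)*(4777/398) - 83754 = 4777/158404 - 83754 = -13266963839/158404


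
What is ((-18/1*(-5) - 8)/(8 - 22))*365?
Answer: -14965/7 ≈ -2137.9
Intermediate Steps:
((-18/1*(-5) - 8)/(8 - 22))*365 = ((-18*(-5) - 8)/(-14))*365 = ((-3*6*(-5) - 8)*(-1/14))*365 = ((-18*(-5) - 8)*(-1/14))*365 = ((90 - 8)*(-1/14))*365 = (82*(-1/14))*365 = -41/7*365 = -14965/7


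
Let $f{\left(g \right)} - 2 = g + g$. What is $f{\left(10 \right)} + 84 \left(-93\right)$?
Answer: $-7790$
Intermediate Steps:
$f{\left(g \right)} = 2 + 2 g$ ($f{\left(g \right)} = 2 + \left(g + g\right) = 2 + 2 g$)
$f{\left(10 \right)} + 84 \left(-93\right) = \left(2 + 2 \cdot 10\right) + 84 \left(-93\right) = \left(2 + 20\right) - 7812 = 22 - 7812 = -7790$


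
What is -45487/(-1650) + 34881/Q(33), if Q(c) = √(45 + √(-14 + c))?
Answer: 45487/1650 + 34881/√(45 + √19) ≈ 4992.4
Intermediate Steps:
-45487/(-1650) + 34881/Q(33) = -45487/(-1650) + 34881/(√(45 + √(-14 + 33))) = -45487*(-1/1650) + 34881/(√(45 + √19)) = 45487/1650 + 34881/√(45 + √19)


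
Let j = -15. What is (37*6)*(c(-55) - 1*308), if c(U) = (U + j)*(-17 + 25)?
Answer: -192696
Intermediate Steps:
c(U) = -120 + 8*U (c(U) = (U - 15)*(-17 + 25) = (-15 + U)*8 = -120 + 8*U)
(37*6)*(c(-55) - 1*308) = (37*6)*((-120 + 8*(-55)) - 1*308) = 222*((-120 - 440) - 308) = 222*(-560 - 308) = 222*(-868) = -192696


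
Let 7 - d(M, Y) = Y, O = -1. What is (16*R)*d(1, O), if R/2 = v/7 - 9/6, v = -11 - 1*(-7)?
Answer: -3712/7 ≈ -530.29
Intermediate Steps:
v = -4 (v = -11 + 7 = -4)
d(M, Y) = 7 - Y
R = -29/7 (R = 2*(-4/7 - 9/6) = 2*(-4*1/7 - 9*1/6) = 2*(-4/7 - 3/2) = 2*(-29/14) = -29/7 ≈ -4.1429)
(16*R)*d(1, O) = (16*(-29/7))*(7 - 1*(-1)) = -464*(7 + 1)/7 = -464/7*8 = -3712/7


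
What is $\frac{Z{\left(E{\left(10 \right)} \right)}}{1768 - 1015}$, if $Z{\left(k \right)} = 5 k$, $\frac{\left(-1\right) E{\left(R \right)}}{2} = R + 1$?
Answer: $- \frac{110}{753} \approx -0.14608$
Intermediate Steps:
$E{\left(R \right)} = -2 - 2 R$ ($E{\left(R \right)} = - 2 \left(R + 1\right) = - 2 \left(1 + R\right) = -2 - 2 R$)
$\frac{Z{\left(E{\left(10 \right)} \right)}}{1768 - 1015} = \frac{5 \left(-2 - 20\right)}{1768 - 1015} = \frac{5 \left(-2 - 20\right)}{753} = 5 \left(-22\right) \frac{1}{753} = \left(-110\right) \frac{1}{753} = - \frac{110}{753}$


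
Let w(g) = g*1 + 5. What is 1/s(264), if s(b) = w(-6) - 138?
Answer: -1/139 ≈ -0.0071942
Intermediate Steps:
w(g) = 5 + g (w(g) = g + 5 = 5 + g)
s(b) = -139 (s(b) = (5 - 6) - 138 = -1 - 138 = -139)
1/s(264) = 1/(-139) = -1/139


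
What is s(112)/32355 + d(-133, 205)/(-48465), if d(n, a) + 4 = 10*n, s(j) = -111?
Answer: 839599/34846335 ≈ 0.024094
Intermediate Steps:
d(n, a) = -4 + 10*n
s(112)/32355 + d(-133, 205)/(-48465) = -111/32355 + (-4 + 10*(-133))/(-48465) = -111*1/32355 + (-4 - 1330)*(-1/48465) = -37/10785 - 1334*(-1/48465) = -37/10785 + 1334/48465 = 839599/34846335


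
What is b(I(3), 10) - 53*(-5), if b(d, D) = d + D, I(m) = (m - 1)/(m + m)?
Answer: 826/3 ≈ 275.33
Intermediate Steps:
I(m) = (-1 + m)/(2*m) (I(m) = (-1 + m)/((2*m)) = (-1 + m)*(1/(2*m)) = (-1 + m)/(2*m))
b(d, D) = D + d
b(I(3), 10) - 53*(-5) = (10 + (1/2)*(-1 + 3)/3) - 53*(-5) = (10 + (1/2)*(1/3)*2) + 265 = (10 + 1/3) + 265 = 31/3 + 265 = 826/3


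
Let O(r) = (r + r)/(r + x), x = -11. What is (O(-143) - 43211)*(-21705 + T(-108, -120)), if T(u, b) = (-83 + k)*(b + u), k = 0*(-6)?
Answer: 841152384/7 ≈ 1.2016e+8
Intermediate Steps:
k = 0
O(r) = 2*r/(-11 + r) (O(r) = (r + r)/(r - 11) = (2*r)/(-11 + r) = 2*r/(-11 + r))
T(u, b) = -83*b - 83*u (T(u, b) = (-83 + 0)*(b + u) = -83*(b + u) = -83*b - 83*u)
(O(-143) - 43211)*(-21705 + T(-108, -120)) = (2*(-143)/(-11 - 143) - 43211)*(-21705 + (-83*(-120) - 83*(-108))) = (2*(-143)/(-154) - 43211)*(-21705 + (9960 + 8964)) = (2*(-143)*(-1/154) - 43211)*(-21705 + 18924) = (13/7 - 43211)*(-2781) = -302464/7*(-2781) = 841152384/7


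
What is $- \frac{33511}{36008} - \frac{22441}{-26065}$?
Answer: $- \frac{65408687}{938548520} \approx -0.069691$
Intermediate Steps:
$- \frac{33511}{36008} - \frac{22441}{-26065} = \left(-33511\right) \frac{1}{36008} - - \frac{22441}{26065} = - \frac{33511}{36008} + \frac{22441}{26065} = - \frac{65408687}{938548520}$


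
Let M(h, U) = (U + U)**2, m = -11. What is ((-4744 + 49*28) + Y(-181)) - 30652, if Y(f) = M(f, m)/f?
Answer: -6158828/181 ≈ -34027.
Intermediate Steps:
M(h, U) = 4*U**2 (M(h, U) = (2*U)**2 = 4*U**2)
Y(f) = 484/f (Y(f) = (4*(-11)**2)/f = (4*121)/f = 484/f)
((-4744 + 49*28) + Y(-181)) - 30652 = ((-4744 + 49*28) + 484/(-181)) - 30652 = ((-4744 + 1372) + 484*(-1/181)) - 30652 = (-3372 - 484/181) - 30652 = -610816/181 - 30652 = -6158828/181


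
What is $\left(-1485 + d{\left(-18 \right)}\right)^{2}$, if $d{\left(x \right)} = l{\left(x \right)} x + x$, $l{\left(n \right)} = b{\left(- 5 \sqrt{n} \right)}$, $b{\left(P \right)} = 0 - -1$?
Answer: $2313441$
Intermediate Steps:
$b{\left(P \right)} = 1$ ($b{\left(P \right)} = 0 + 1 = 1$)
$l{\left(n \right)} = 1$
$d{\left(x \right)} = 2 x$ ($d{\left(x \right)} = 1 x + x = x + x = 2 x$)
$\left(-1485 + d{\left(-18 \right)}\right)^{2} = \left(-1485 + 2 \left(-18\right)\right)^{2} = \left(-1485 - 36\right)^{2} = \left(-1521\right)^{2} = 2313441$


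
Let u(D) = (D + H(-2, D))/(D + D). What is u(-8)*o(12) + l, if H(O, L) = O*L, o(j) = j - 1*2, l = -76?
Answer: -81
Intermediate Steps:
o(j) = -2 + j (o(j) = j - 2 = -2 + j)
H(O, L) = L*O
u(D) = -1/2 (u(D) = (D + D*(-2))/(D + D) = (D - 2*D)/((2*D)) = (-D)*(1/(2*D)) = -1/2)
u(-8)*o(12) + l = -(-2 + 12)/2 - 76 = -1/2*10 - 76 = -5 - 76 = -81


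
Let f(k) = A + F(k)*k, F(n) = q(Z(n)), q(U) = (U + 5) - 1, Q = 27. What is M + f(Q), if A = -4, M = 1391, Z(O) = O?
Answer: 2224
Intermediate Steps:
q(U) = 4 + U (q(U) = (5 + U) - 1 = 4 + U)
F(n) = 4 + n
f(k) = -4 + k*(4 + k) (f(k) = -4 + (4 + k)*k = -4 + k*(4 + k))
M + f(Q) = 1391 + (-4 + 27*(4 + 27)) = 1391 + (-4 + 27*31) = 1391 + (-4 + 837) = 1391 + 833 = 2224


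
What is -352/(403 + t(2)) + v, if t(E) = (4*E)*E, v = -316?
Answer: -132756/419 ≈ -316.84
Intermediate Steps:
t(E) = 4*E²
-352/(403 + t(2)) + v = -352/(403 + 4*2²) - 316 = -352/(403 + 4*4) - 316 = -352/(403 + 16) - 316 = -352/419 - 316 = -132756/419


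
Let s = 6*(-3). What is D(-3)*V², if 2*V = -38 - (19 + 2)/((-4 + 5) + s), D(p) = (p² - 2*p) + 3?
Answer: 3515625/578 ≈ 6082.4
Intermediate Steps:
s = -18
D(p) = 3 + p² - 2*p
V = -625/34 (V = (-38 - (19 + 2)/((-4 + 5) - 18))/2 = (-38 - 21/(1 - 18))/2 = (-38 - 21/(-17))/2 = (-38 - 21*(-1)/17)/2 = (-38 - 1*(-21/17))/2 = (-38 + 21/17)/2 = (½)*(-625/17) = -625/34 ≈ -18.382)
D(-3)*V² = (3 + (-3)² - 2*(-3))*(-625/34)² = (3 + 9 + 6)*(390625/1156) = 18*(390625/1156) = 3515625/578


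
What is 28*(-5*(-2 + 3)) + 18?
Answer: -122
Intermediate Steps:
28*(-5*(-2 + 3)) + 18 = 28*(-5*1) + 18 = 28*(-5) + 18 = -140 + 18 = -122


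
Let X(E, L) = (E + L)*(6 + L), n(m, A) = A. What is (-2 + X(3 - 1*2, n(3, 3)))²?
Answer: 1156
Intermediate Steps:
X(E, L) = (6 + L)*(E + L)
(-2 + X(3 - 1*2, n(3, 3)))² = (-2 + (3² + 6*(3 - 1*2) + 6*3 + (3 - 1*2)*3))² = (-2 + (9 + 6*(3 - 2) + 18 + (3 - 2)*3))² = (-2 + (9 + 6*1 + 18 + 1*3))² = (-2 + (9 + 6 + 18 + 3))² = (-2 + 36)² = 34² = 1156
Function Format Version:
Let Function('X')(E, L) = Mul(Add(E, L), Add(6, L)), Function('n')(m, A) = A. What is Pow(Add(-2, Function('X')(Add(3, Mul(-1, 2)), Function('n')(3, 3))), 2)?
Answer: 1156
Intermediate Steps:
Function('X')(E, L) = Mul(Add(6, L), Add(E, L))
Pow(Add(-2, Function('X')(Add(3, Mul(-1, 2)), Function('n')(3, 3))), 2) = Pow(Add(-2, Add(Pow(3, 2), Mul(6, Add(3, Mul(-1, 2))), Mul(6, 3), Mul(Add(3, Mul(-1, 2)), 3))), 2) = Pow(Add(-2, Add(9, Mul(6, Add(3, -2)), 18, Mul(Add(3, -2), 3))), 2) = Pow(Add(-2, Add(9, Mul(6, 1), 18, Mul(1, 3))), 2) = Pow(Add(-2, Add(9, 6, 18, 3)), 2) = Pow(Add(-2, 36), 2) = Pow(34, 2) = 1156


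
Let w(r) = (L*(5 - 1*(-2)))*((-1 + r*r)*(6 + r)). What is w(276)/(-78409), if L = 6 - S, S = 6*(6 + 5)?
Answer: 9022167000/78409 ≈ 1.1507e+5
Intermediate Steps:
S = 66 (S = 6*11 = 66)
L = -60 (L = 6 - 1*66 = 6 - 66 = -60)
w(r) = -420*(-1 + r²)*(6 + r) (w(r) = (-60*(5 - 1*(-2)))*((-1 + r*r)*(6 + r)) = (-60*(5 + 2))*((-1 + r²)*(6 + r)) = (-60*7)*((-1 + r²)*(6 + r)) = -420*(-1 + r²)*(6 + r))
w(276)/(-78409) = (2520 - 2520*276² - 420*276³ + 420*276)/(-78409) = (2520 - 2520*76176 - 420*21024576 + 115920)*(-1/78409) = (2520 - 191963520 - 8830321920 + 115920)*(-1/78409) = -9022167000*(-1/78409) = 9022167000/78409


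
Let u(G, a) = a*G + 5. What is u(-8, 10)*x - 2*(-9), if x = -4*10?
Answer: 3018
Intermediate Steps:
u(G, a) = 5 + G*a (u(G, a) = G*a + 5 = 5 + G*a)
x = -40
u(-8, 10)*x - 2*(-9) = (5 - 8*10)*(-40) - 2*(-9) = (5 - 80)*(-40) + 18 = -75*(-40) + 18 = 3000 + 18 = 3018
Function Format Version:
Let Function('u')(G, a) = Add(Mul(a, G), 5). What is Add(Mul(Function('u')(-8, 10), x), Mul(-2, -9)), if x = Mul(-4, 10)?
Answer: 3018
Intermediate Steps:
Function('u')(G, a) = Add(5, Mul(G, a)) (Function('u')(G, a) = Add(Mul(G, a), 5) = Add(5, Mul(G, a)))
x = -40
Add(Mul(Function('u')(-8, 10), x), Mul(-2, -9)) = Add(Mul(Add(5, Mul(-8, 10)), -40), Mul(-2, -9)) = Add(Mul(Add(5, -80), -40), 18) = Add(Mul(-75, -40), 18) = Add(3000, 18) = 3018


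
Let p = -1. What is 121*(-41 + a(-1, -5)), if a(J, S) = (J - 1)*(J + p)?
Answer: -4477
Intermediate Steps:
a(J, S) = (-1 + J)² (a(J, S) = (J - 1)*(J - 1) = (-1 + J)*(-1 + J) = (-1 + J)²)
121*(-41 + a(-1, -5)) = 121*(-41 + (1 + (-1)² - 2*(-1))) = 121*(-41 + (1 + 1 + 2)) = 121*(-41 + 4) = 121*(-37) = -4477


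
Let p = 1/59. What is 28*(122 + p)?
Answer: 201572/59 ≈ 3416.5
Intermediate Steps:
p = 1/59 ≈ 0.016949
28*(122 + p) = 28*(122 + 1/59) = 28*(7199/59) = 201572/59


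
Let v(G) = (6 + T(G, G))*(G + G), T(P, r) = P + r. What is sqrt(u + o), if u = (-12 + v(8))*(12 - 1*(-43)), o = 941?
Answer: sqrt(19641) ≈ 140.15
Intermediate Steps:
v(G) = 2*G*(6 + 2*G) (v(G) = (6 + (G + G))*(G + G) = (6 + 2*G)*(2*G) = 2*G*(6 + 2*G))
u = 18700 (u = (-12 + 4*8*(3 + 8))*(12 - 1*(-43)) = (-12 + 4*8*11)*(12 + 43) = (-12 + 352)*55 = 340*55 = 18700)
sqrt(u + o) = sqrt(18700 + 941) = sqrt(19641)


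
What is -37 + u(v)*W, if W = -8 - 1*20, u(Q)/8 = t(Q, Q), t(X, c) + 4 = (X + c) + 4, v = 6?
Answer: -2725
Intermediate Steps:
t(X, c) = X + c (t(X, c) = -4 + ((X + c) + 4) = -4 + (4 + X + c) = X + c)
u(Q) = 16*Q (u(Q) = 8*(Q + Q) = 8*(2*Q) = 16*Q)
W = -28 (W = -8 - 20 = -28)
-37 + u(v)*W = -37 + (16*6)*(-28) = -37 + 96*(-28) = -37 - 2688 = -2725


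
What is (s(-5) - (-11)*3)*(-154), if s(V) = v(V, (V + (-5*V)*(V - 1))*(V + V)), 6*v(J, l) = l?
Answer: -134596/3 ≈ -44865.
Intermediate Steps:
v(J, l) = l/6
s(V) = V*(V - 5*V*(-1 + V))/3 (s(V) = ((V + (-5*V)*(V - 1))*(V + V))/6 = ((V + (-5*V)*(-1 + V))*(2*V))/6 = ((V - 5*V*(-1 + V))*(2*V))/6 = (2*V*(V - 5*V*(-1 + V)))/6 = V*(V - 5*V*(-1 + V))/3)
(s(-5) - (-11)*3)*(-154) = ((⅓)*(-5)²*(6 - 5*(-5)) - (-11)*3)*(-154) = ((⅓)*25*(6 + 25) - 1*(-33))*(-154) = ((⅓)*25*31 + 33)*(-154) = (775/3 + 33)*(-154) = (874/3)*(-154) = -134596/3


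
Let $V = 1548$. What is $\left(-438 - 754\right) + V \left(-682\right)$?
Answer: $-1056928$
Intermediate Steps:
$\left(-438 - 754\right) + V \left(-682\right) = \left(-438 - 754\right) + 1548 \left(-682\right) = \left(-438 - 754\right) - 1055736 = -1192 - 1055736 = -1056928$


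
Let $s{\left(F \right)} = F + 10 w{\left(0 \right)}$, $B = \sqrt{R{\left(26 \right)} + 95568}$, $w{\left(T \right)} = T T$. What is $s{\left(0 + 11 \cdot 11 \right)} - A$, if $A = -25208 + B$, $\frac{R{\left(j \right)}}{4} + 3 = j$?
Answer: $25329 - 2 \sqrt{23915} \approx 25020.0$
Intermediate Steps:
$w{\left(T \right)} = T^{2}$
$R{\left(j \right)} = -12 + 4 j$
$B = 2 \sqrt{23915}$ ($B = \sqrt{\left(-12 + 4 \cdot 26\right) + 95568} = \sqrt{\left(-12 + 104\right) + 95568} = \sqrt{92 + 95568} = \sqrt{95660} = 2 \sqrt{23915} \approx 309.29$)
$s{\left(F \right)} = F$ ($s{\left(F \right)} = F + 10 \cdot 0^{2} = F + 10 \cdot 0 = F + 0 = F$)
$A = -25208 + 2 \sqrt{23915} \approx -24899.0$
$s{\left(0 + 11 \cdot 11 \right)} - A = \left(0 + 11 \cdot 11\right) - \left(-25208 + 2 \sqrt{23915}\right) = \left(0 + 121\right) + \left(25208 - 2 \sqrt{23915}\right) = 121 + \left(25208 - 2 \sqrt{23915}\right) = 25329 - 2 \sqrt{23915}$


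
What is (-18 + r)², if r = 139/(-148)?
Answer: 7856809/21904 ≈ 358.69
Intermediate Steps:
r = -139/148 (r = 139*(-1/148) = -139/148 ≈ -0.93919)
(-18 + r)² = (-18 - 139/148)² = (-2803/148)² = 7856809/21904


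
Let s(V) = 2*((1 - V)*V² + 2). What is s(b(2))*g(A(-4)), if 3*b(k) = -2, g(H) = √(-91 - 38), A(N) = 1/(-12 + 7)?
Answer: 148*I*√129/27 ≈ 62.258*I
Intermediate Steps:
A(N) = -⅕ (A(N) = 1/(-5) = -⅕)
g(H) = I*√129 (g(H) = √(-129) = I*√129)
b(k) = -⅔ (b(k) = (⅓)*(-2) = -⅔)
s(V) = 4 + 2*V²*(1 - V) (s(V) = 2*(V²*(1 - V) + 2) = 2*(2 + V²*(1 - V)) = 4 + 2*V²*(1 - V))
s(b(2))*g(A(-4)) = (4 - 2*(-⅔)³ + 2*(-⅔)²)*(I*√129) = (4 - 2*(-8/27) + 2*(4/9))*(I*√129) = (4 + 16/27 + 8/9)*(I*√129) = 148*(I*√129)/27 = 148*I*√129/27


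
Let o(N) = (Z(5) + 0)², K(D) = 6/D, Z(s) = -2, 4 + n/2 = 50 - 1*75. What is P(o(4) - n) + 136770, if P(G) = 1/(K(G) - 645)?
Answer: 2734305809/19992 ≈ 1.3677e+5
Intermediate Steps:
n = -58 (n = -8 + 2*(50 - 1*75) = -8 + 2*(50 - 75) = -8 + 2*(-25) = -8 - 50 = -58)
o(N) = 4 (o(N) = (-2 + 0)² = (-2)² = 4)
P(G) = 1/(-645 + 6/G) (P(G) = 1/(6/G - 645) = 1/(-645 + 6/G))
P(o(4) - n) + 136770 = -(4 - 1*(-58))/(-6 + 645*(4 - 1*(-58))) + 136770 = -(4 + 58)/(-6 + 645*(4 + 58)) + 136770 = -1*62/(-6 + 645*62) + 136770 = -1*62/(-6 + 39990) + 136770 = -1*62/39984 + 136770 = -1*62*1/39984 + 136770 = -31/19992 + 136770 = 2734305809/19992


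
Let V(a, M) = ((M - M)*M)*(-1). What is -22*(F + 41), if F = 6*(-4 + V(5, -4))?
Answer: -374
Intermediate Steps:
V(a, M) = 0 (V(a, M) = (0*M)*(-1) = 0*(-1) = 0)
F = -24 (F = 6*(-4 + 0) = 6*(-4) = -24)
-22*(F + 41) = -22*(-24 + 41) = -22*17 = -374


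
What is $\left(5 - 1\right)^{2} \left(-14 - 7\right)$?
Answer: $-336$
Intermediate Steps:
$\left(5 - 1\right)^{2} \left(-14 - 7\right) = 4^{2} \left(-21\right) = 16 \left(-21\right) = -336$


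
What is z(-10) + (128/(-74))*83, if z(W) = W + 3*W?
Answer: -6792/37 ≈ -183.57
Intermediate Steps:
z(W) = 4*W
z(-10) + (128/(-74))*83 = 4*(-10) + (128/(-74))*83 = -40 + (128*(-1/74))*83 = -40 - 64/37*83 = -40 - 5312/37 = -6792/37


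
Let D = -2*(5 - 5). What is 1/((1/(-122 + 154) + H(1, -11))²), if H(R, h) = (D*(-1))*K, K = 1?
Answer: 1024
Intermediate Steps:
D = 0 (D = -2*0 = 0)
H(R, h) = 0 (H(R, h) = (0*(-1))*1 = 0*1 = 0)
1/((1/(-122 + 154) + H(1, -11))²) = 1/((1/(-122 + 154) + 0)²) = 1/((1/32 + 0)²) = 1/((1/32)²) = 1/(1/1024) = 1024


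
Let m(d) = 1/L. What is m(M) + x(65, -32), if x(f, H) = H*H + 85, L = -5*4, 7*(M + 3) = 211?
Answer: 22179/20 ≈ 1108.9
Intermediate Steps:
M = 190/7 (M = -3 + (⅐)*211 = -3 + 211/7 = 190/7 ≈ 27.143)
L = -20
x(f, H) = 85 + H² (x(f, H) = H² + 85 = 85 + H²)
m(d) = -1/20 (m(d) = 1/(-20) = -1/20)
m(M) + x(65, -32) = -1/20 + (85 + (-32)²) = -1/20 + (85 + 1024) = -1/20 + 1109 = 22179/20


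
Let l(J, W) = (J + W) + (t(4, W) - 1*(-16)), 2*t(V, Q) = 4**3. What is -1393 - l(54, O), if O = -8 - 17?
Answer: -1470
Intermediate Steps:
t(V, Q) = 32 (t(V, Q) = (1/2)*4**3 = (1/2)*64 = 32)
O = -25
l(J, W) = 48 + J + W (l(J, W) = (J + W) + (32 - 1*(-16)) = (J + W) + (32 + 16) = (J + W) + 48 = 48 + J + W)
-1393 - l(54, O) = -1393 - (48 + 54 - 25) = -1393 - 1*77 = -1393 - 77 = -1470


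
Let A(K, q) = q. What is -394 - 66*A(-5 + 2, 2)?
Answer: -526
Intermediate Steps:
-394 - 66*A(-5 + 2, 2) = -394 - 66*2 = -394 - 132 = -526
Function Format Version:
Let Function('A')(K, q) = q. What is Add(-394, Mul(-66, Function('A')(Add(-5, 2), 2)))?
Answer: -526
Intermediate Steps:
Add(-394, Mul(-66, Function('A')(Add(-5, 2), 2))) = Add(-394, Mul(-66, 2)) = Add(-394, -132) = -526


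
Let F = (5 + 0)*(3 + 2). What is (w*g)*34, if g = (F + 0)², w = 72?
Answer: 1530000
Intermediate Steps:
F = 25 (F = 5*5 = 25)
g = 625 (g = (25 + 0)² = 25² = 625)
(w*g)*34 = (72*625)*34 = 45000*34 = 1530000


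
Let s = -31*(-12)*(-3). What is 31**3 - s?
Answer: 30907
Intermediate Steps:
s = -1116 (s = 372*(-3) = -1116)
31**3 - s = 31**3 - 1*(-1116) = 29791 + 1116 = 30907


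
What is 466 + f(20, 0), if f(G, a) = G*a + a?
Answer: 466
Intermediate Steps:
f(G, a) = a + G*a
466 + f(20, 0) = 466 + 0*(1 + 20) = 466 + 0*21 = 466 + 0 = 466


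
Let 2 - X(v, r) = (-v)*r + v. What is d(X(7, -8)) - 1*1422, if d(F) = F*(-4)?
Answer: -1178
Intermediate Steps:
X(v, r) = 2 - v + r*v (X(v, r) = 2 - ((-v)*r + v) = 2 - (-r*v + v) = 2 - (v - r*v) = 2 + (-v + r*v) = 2 - v + r*v)
d(F) = -4*F
d(X(7, -8)) - 1*1422 = -4*(2 - 1*7 - 8*7) - 1*1422 = -4*(2 - 7 - 56) - 1422 = -4*(-61) - 1422 = 244 - 1422 = -1178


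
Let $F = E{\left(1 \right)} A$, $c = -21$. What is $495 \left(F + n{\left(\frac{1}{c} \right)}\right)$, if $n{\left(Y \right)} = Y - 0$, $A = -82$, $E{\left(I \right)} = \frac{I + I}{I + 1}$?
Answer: $- \frac{284295}{7} \approx -40614.0$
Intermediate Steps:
$E{\left(I \right)} = \frac{2 I}{1 + I}$
$F = -82$ ($F = 2 \cdot 1 \frac{1}{1 + 1} \left(-82\right) = 2 \cdot 1 \cdot \frac{1}{2} \left(-82\right) = 1 \left(-82\right) = -82$)
$n{\left(Y \right)} = Y$ ($n{\left(Y \right)} = Y + 0 = Y$)
$495 \left(F + n{\left(\frac{1}{c} \right)}\right) = 495 \left(-82 + \frac{1}{-21}\right) = 495 \left(-82 - \frac{1}{21}\right) = 495 \left(- \frac{1723}{21}\right) = - \frac{284295}{7}$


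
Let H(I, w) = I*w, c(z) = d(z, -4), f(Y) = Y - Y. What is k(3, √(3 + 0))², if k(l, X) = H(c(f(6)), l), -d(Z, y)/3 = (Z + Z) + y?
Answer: 1296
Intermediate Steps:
d(Z, y) = -6*Z - 3*y (d(Z, y) = -3*((Z + Z) + y) = -3*(2*Z + y) = -3*(y + 2*Z) = -6*Z - 3*y)
f(Y) = 0
c(z) = 12 - 6*z (c(z) = -6*z - 3*(-4) = -6*z + 12 = 12 - 6*z)
k(l, X) = 12*l (k(l, X) = (12 - 6*0)*l = (12 + 0)*l = 12*l)
k(3, √(3 + 0))² = (12*3)² = 36² = 1296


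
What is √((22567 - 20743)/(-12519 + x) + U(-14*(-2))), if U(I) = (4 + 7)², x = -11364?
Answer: √21229473/419 ≈ 10.997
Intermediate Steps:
U(I) = 121 (U(I) = 11² = 121)
√((22567 - 20743)/(-12519 + x) + U(-14*(-2))) = √((22567 - 20743)/(-12519 - 11364) + 121) = √(1824/(-23883) + 121) = √(1824*(-1/23883) + 121) = √(-32/419 + 121) = √(50667/419) = √21229473/419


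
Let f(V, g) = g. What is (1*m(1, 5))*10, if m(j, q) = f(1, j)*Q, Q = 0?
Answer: 0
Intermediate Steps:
m(j, q) = 0 (m(j, q) = j*0 = 0)
(1*m(1, 5))*10 = (1*0)*10 = 0*10 = 0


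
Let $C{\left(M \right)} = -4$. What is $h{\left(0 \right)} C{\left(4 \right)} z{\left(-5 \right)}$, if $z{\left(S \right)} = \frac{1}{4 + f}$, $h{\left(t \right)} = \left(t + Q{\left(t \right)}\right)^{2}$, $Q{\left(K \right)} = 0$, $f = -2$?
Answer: $0$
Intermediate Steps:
$h{\left(t \right)} = t^{2}$ ($h{\left(t \right)} = \left(t + 0\right)^{2} = t^{2}$)
$z{\left(S \right)} = \frac{1}{2}$ ($z{\left(S \right)} = \frac{1}{4 - 2} = \frac{1}{2}$)
$h{\left(0 \right)} C{\left(4 \right)} z{\left(-5 \right)} = 0^{2} \left(-4\right) \frac{1}{2} = 0 \left(-4\right) \frac{1}{2} = 0 \cdot \frac{1}{2} = 0$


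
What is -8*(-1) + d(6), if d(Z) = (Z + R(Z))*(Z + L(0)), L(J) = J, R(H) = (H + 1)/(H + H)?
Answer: 95/2 ≈ 47.500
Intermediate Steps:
R(H) = (1 + H)/(2*H) (R(H) = (1 + H)/((2*H)) = (1 + H)*(1/(2*H)) = (1 + H)/(2*H))
d(Z) = Z*(Z + (1 + Z)/(2*Z)) (d(Z) = (Z + (1 + Z)/(2*Z))*(Z + 0) = (Z + (1 + Z)/(2*Z))*Z = Z*(Z + (1 + Z)/(2*Z)))
-8*(-1) + d(6) = -8*(-1) + (½ + 6² + (½)*6) = 8 + (½ + 36 + 3) = 8 + 79/2 = 95/2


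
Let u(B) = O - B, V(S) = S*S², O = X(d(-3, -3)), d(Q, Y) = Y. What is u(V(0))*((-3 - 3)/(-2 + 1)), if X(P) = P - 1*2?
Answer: -30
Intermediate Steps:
X(P) = -2 + P (X(P) = P - 2 = -2 + P)
O = -5 (O = -2 - 3 = -5)
V(S) = S³
u(B) = -5 - B
u(V(0))*((-3 - 3)/(-2 + 1)) = (-5 - 1*0³)*((-3 - 3)/(-2 + 1)) = (-5 - 1*0)*(-6/(-1)) = (-5 + 0)*(-6*(-1)) = -5*6 = -30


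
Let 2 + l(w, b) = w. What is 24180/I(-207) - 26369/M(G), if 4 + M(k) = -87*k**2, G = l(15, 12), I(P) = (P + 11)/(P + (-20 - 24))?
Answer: 3188021378/102949 ≈ 30967.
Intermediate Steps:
I(P) = (11 + P)/(-44 + P) (I(P) = (11 + P)/(P - 44) = (11 + P)/(-44 + P))
l(w, b) = -2 + w
G = 13 (G = -2 + 15 = 13)
M(k) = -4 - 87*k**2
24180/I(-207) - 26369/M(G) = 24180/(((11 - 207)/(-44 - 207))) - 26369/(-4 - 87*13**2) = 24180/((-196/(-251))) - 26369/(-4 - 87*169) = 24180/((-1/251*(-196))) - 26369/(-4 - 14703) = 24180/(196/251) - 26369/(-14707) = 24180*(251/196) - 26369*(-1/14707) = 1517295/49 + 3767/2101 = 3188021378/102949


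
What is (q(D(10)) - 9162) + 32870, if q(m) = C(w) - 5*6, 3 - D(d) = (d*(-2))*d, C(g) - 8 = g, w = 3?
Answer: 23689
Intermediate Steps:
C(g) = 8 + g
D(d) = 3 + 2*d**2 (D(d) = 3 - d*(-2)*d = 3 - (-2*d)*d = 3 - (-2)*d**2 = 3 + 2*d**2)
q(m) = -19 (q(m) = (8 + 3) - 5*6 = 11 - 30 = -19)
(q(D(10)) - 9162) + 32870 = (-19 - 9162) + 32870 = -9181 + 32870 = 23689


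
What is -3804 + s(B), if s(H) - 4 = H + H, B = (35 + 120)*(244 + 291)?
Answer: 162050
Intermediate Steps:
B = 82925 (B = 155*535 = 82925)
s(H) = 4 + 2*H (s(H) = 4 + (H + H) = 4 + 2*H)
-3804 + s(B) = -3804 + (4 + 2*82925) = -3804 + (4 + 165850) = -3804 + 165854 = 162050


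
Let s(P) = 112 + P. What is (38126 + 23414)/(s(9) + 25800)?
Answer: 61540/25921 ≈ 2.3741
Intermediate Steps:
(38126 + 23414)/(s(9) + 25800) = (38126 + 23414)/((112 + 9) + 25800) = 61540/(121 + 25800) = 61540/25921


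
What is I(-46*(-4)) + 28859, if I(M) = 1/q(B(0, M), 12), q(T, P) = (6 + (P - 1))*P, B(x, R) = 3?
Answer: 5887237/204 ≈ 28859.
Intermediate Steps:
q(T, P) = P*(5 + P) (q(T, P) = (6 + (-1 + P))*P = (5 + P)*P = P*(5 + P))
I(M) = 1/204 (I(M) = 1/(12*(5 + 12)) = 1/(12*17) = 1/204)
I(-46*(-4)) + 28859 = 1/204 + 28859 = 5887237/204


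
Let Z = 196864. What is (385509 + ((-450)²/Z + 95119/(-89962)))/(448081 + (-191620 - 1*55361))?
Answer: 853433937946837/445192142585600 ≈ 1.9170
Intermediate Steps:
(385509 + ((-450)²/Z + 95119/(-89962)))/(448081 + (-191620 - 1*55361)) = (385509 + ((-450)²/196864 + 95119/(-89962)))/(448081 + (-191620 - 1*55361)) = (385509 + (202500*(1/196864) + 95119*(-1/89962)))/(448081 + (-191620 - 55361)) = (385509 + (50625/49216 - 95119/89962))/(448081 - 246981) = (385509 - 63525227/2213784896)/201100 = (853433937946837/2213784896)*(1/201100) = 853433937946837/445192142585600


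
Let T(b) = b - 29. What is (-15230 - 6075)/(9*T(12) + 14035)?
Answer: -21305/13882 ≈ -1.5347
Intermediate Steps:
T(b) = -29 + b
(-15230 - 6075)/(9*T(12) + 14035) = (-15230 - 6075)/(9*(-29 + 12) + 14035) = -21305/(9*(-17) + 14035) = -21305/(-153 + 14035) = -21305/13882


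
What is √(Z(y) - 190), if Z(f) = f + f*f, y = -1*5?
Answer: I*√170 ≈ 13.038*I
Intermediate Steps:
y = -5
Z(f) = f + f²
√(Z(y) - 190) = √(-5*(1 - 5) - 190) = √(-5*(-4) - 190) = √(20 - 190) = √(-170) = I*√170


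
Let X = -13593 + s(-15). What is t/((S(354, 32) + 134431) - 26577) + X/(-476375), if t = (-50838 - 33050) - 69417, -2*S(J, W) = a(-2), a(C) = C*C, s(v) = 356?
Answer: -71603032451/51377996500 ≈ -1.3937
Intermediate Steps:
a(C) = C²
S(J, W) = -2 (S(J, W) = -½*(-2)² = -½*4 = -2)
t = -153305 (t = -83888 - 69417 = -153305)
X = -13237 (X = -13593 + 356 = -13237)
t/((S(354, 32) + 134431) - 26577) + X/(-476375) = -153305/((-2 + 134431) - 26577) - 13237/(-476375) = -153305/(134429 - 26577) - 13237*(-1/476375) = -153305/107852 + 13237/476375 = -71603032451/51377996500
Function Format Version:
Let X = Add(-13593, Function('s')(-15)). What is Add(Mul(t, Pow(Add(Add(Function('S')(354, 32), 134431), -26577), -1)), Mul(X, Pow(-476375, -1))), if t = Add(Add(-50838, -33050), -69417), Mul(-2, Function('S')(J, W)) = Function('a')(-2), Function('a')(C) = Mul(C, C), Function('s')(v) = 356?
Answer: Rational(-71603032451, 51377996500) ≈ -1.3937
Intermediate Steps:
Function('a')(C) = Pow(C, 2)
Function('S')(J, W) = -2 (Function('S')(J, W) = Mul(Rational(-1, 2), Pow(-2, 2)) = Mul(Rational(-1, 2), 4) = -2)
t = -153305 (t = Add(-83888, -69417) = -153305)
X = -13237 (X = Add(-13593, 356) = -13237)
Add(Mul(t, Pow(Add(Add(Function('S')(354, 32), 134431), -26577), -1)), Mul(X, Pow(-476375, -1))) = Add(Mul(-153305, Pow(Add(Add(-2, 134431), -26577), -1)), Mul(-13237, Pow(-476375, -1))) = Add(Mul(-153305, Pow(Add(134429, -26577), -1)), Mul(-13237, Rational(-1, 476375))) = Add(Mul(-153305, Pow(107852, -1)), Rational(13237, 476375)) = Add(Mul(-153305, Rational(1, 107852)), Rational(13237, 476375)) = Add(Rational(-153305, 107852), Rational(13237, 476375)) = Rational(-71603032451, 51377996500)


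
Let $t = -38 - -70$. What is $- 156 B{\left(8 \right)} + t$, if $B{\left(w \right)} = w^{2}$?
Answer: $-9952$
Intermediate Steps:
$t = 32$ ($t = -38 + 70 = 32$)
$- 156 B{\left(8 \right)} + t = - 156 \cdot 8^{2} + 32 = \left(-156\right) 64 + 32 = -9984 + 32 = -9952$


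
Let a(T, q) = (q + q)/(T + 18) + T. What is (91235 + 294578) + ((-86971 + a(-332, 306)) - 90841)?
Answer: 32603727/157 ≈ 2.0767e+5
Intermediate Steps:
a(T, q) = T + 2*q/(18 + T) (a(T, q) = (2*q)/(18 + T) + T = 2*q/(18 + T) + T = T + 2*q/(18 + T))
(91235 + 294578) + ((-86971 + a(-332, 306)) - 90841) = (91235 + 294578) + ((-86971 + ((-332)² + 2*306 + 18*(-332))/(18 - 332)) - 90841) = 385813 + ((-86971 + (110224 + 612 - 5976)/(-314)) - 90841) = 385813 + ((-86971 - 1/314*104860) - 90841) = 385813 + ((-86971 - 52430/157) - 90841) = 385813 + (-13706877/157 - 90841) = 385813 - 27968914/157 = 32603727/157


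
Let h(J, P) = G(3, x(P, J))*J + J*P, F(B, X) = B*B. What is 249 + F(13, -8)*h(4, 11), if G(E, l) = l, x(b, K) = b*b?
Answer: 89481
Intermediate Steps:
x(b, K) = b²
F(B, X) = B²
h(J, P) = J*P + J*P² (h(J, P) = P²*J + J*P = J*P² + J*P = J*P + J*P²)
249 + F(13, -8)*h(4, 11) = 249 + 13²*(4*11*(1 + 11)) = 249 + 169*(4*11*12) = 249 + 169*528 = 249 + 89232 = 89481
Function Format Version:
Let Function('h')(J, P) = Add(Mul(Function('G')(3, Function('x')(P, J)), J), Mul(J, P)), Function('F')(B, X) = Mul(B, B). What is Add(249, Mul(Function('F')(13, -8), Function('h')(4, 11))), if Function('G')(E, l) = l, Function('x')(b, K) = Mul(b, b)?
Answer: 89481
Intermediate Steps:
Function('x')(b, K) = Pow(b, 2)
Function('F')(B, X) = Pow(B, 2)
Function('h')(J, P) = Add(Mul(J, P), Mul(J, Pow(P, 2))) (Function('h')(J, P) = Add(Mul(Pow(P, 2), J), Mul(J, P)) = Add(Mul(J, Pow(P, 2)), Mul(J, P)) = Add(Mul(J, P), Mul(J, Pow(P, 2))))
Add(249, Mul(Function('F')(13, -8), Function('h')(4, 11))) = Add(249, Mul(Pow(13, 2), Mul(4, 11, Add(1, 11)))) = Add(249, Mul(169, Mul(4, 11, 12))) = Add(249, Mul(169, 528)) = Add(249, 89232) = 89481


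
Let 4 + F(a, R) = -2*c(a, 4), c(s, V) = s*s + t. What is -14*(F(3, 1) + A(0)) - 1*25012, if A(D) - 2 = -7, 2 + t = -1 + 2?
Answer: -24662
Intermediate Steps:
t = -1 (t = -2 + (-1 + 2) = -2 + 1 = -1)
A(D) = -5 (A(D) = 2 - 7 = -5)
c(s, V) = -1 + s² (c(s, V) = s*s - 1 = s² - 1 = -1 + s²)
F(a, R) = -2 - 2*a² (F(a, R) = -4 - 2*(-1 + a²) = -4 + (2 - 2*a²) = -2 - 2*a²)
-14*(F(3, 1) + A(0)) - 1*25012 = -14*((-2 - 2*3²) - 5) - 1*25012 = -14*((-2 - 2*9) - 5) - 25012 = -14*((-2 - 18) - 5) - 25012 = -14*(-20 - 5) - 25012 = -14*(-25) - 25012 = 350 - 25012 = -24662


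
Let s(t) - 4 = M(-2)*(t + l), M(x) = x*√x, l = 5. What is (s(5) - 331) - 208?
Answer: -535 - 20*I*√2 ≈ -535.0 - 28.284*I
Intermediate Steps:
M(x) = x^(3/2)
s(t) = 4 - 2*I*√2*(5 + t) (s(t) = 4 + (-2)^(3/2)*(t + 5) = 4 + (-2*I*√2)*(5 + t) = 4 - 2*I*√2*(5 + t))
(s(5) - 331) - 208 = ((4 - 10*I*√2 - 2*I*5*√2) - 331) - 208 = ((4 - 10*I*√2 - 10*I*√2) - 331) - 208 = ((4 - 20*I*√2) - 331) - 208 = (-327 - 20*I*√2) - 208 = -535 - 20*I*√2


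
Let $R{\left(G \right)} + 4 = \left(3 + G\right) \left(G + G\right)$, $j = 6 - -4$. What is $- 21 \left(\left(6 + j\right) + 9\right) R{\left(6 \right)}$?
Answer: $-54600$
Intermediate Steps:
$j = 10$ ($j = 6 + 4 = 10$)
$R{\left(G \right)} = -4 + 2 G \left(3 + G\right)$ ($R{\left(G \right)} = -4 + \left(3 + G\right) \left(G + G\right) = -4 + \left(3 + G\right) 2 G = -4 + 2 G \left(3 + G\right)$)
$- 21 \left(\left(6 + j\right) + 9\right) R{\left(6 \right)} = - 21 \left(\left(6 + 10\right) + 9\right) \left(-4 + 2 \cdot 6^{2} + 6 \cdot 6\right) = - 21 \left(16 + 9\right) \left(-4 + 2 \cdot 36 + 36\right) = \left(-21\right) 25 \left(-4 + 72 + 36\right) = \left(-525\right) 104 = -54600$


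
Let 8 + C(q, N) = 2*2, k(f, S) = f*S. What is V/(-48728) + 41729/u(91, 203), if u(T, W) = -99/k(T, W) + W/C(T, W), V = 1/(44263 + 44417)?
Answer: -2664830960956730627/3241257939520320 ≈ -822.16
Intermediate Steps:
k(f, S) = S*f
C(q, N) = -4 (C(q, N) = -8 + 2*2 = -8 + 4 = -4)
V = 1/88680 ≈ 1.1276e-5
u(T, W) = -W/4 - 99/(T*W) (u(T, W) = -99*1/(T*W) + W/(-4) = -99*1/(T*W) + W*(-¼) = -99/(T*W) - W/4 = -W/4 - 99/(T*W))
V/(-48728) + 41729/u(91, 203) = (1/88680)/(-48728) + 41729/(-¼*203 - 99/(91*203)) = (1/88680)*(-1/48728) + 41729/(-203/4 - 99*1/91*1/203) = -1/4321199040 + 41729/(-203/4 - 99/18473) = -1/4321199040 + 41729/(-3750415/73892) = -1/4321199040 + 41729*(-73892/3750415) = -1/4321199040 - 3083439268/3750415 = -2664830960956730627/3241257939520320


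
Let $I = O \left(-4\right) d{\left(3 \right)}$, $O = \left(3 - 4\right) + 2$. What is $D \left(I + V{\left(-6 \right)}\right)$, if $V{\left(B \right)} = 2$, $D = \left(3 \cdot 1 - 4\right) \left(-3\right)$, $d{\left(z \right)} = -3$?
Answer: $42$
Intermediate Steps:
$D = 3$ ($D = \left(3 - 4\right) \left(-3\right) = \left(-1\right) \left(-3\right) = 3$)
$O = 1$ ($O = -1 + 2 = 1$)
$I = 12$ ($I = 1 \left(-4\right) \left(-3\right) = \left(-4\right) \left(-3\right) = 12$)
$D \left(I + V{\left(-6 \right)}\right) = 3 \left(12 + 2\right) = 3 \cdot 14 = 42$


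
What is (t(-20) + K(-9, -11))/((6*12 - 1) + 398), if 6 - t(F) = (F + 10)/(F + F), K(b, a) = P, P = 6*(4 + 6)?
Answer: 263/1876 ≈ 0.14019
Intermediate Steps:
P = 60 (P = 6*10 = 60)
K(b, a) = 60
t(F) = 6 - (10 + F)/(2*F) (t(F) = 6 - (F + 10)/(F + F) = 6 - (10 + F)/(2*F))
(t(-20) + K(-9, -11))/((6*12 - 1) + 398) = ((11/2 - 5/(-20)) + 60)/((6*12 - 1) + 398) = ((11/2 - 5*(-1/20)) + 60)/((72 - 1) + 398) = ((11/2 + 1/4) + 60)/(71 + 398) = (23/4 + 60)/469 = (263/4)*(1/469) = 263/1876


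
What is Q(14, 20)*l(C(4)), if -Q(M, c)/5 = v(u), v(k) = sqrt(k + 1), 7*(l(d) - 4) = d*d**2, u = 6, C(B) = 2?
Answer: -180*sqrt(7)/7 ≈ -68.034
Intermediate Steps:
l(d) = 4 + d**3/7 (l(d) = 4 + (d*d**2)/7 = 4 + d**3/7)
v(k) = sqrt(1 + k)
Q(M, c) = -5*sqrt(7) (Q(M, c) = -5*sqrt(1 + 6) = -5*sqrt(7))
Q(14, 20)*l(C(4)) = (-5*sqrt(7))*(4 + (1/7)*2**3) = (-5*sqrt(7))*(4 + (1/7)*8) = (-5*sqrt(7))*(4 + 8/7) = -5*sqrt(7)*(36/7) = -180*sqrt(7)/7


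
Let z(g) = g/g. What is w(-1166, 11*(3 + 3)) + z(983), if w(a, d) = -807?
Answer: -806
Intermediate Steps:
z(g) = 1
w(-1166, 11*(3 + 3)) + z(983) = -807 + 1 = -806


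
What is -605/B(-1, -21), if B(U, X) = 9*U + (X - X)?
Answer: 605/9 ≈ 67.222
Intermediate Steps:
B(U, X) = 9*U (B(U, X) = 9*U + 0 = 9*U)
-605/B(-1, -21) = -605/(9*(-1)) = -605/(-9) = -605*(-1/9) = 605/9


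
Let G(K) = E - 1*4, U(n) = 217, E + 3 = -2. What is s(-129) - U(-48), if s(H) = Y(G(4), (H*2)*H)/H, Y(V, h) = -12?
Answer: -9327/43 ≈ -216.91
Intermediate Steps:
E = -5 (E = -3 - 2 = -5)
G(K) = -9 (G(K) = -5 - 1*4 = -5 - 4 = -9)
s(H) = -12/H
s(-129) - U(-48) = -12/(-129) - 1*217 = -12*(-1/129) - 217 = 4/43 - 217 = -9327/43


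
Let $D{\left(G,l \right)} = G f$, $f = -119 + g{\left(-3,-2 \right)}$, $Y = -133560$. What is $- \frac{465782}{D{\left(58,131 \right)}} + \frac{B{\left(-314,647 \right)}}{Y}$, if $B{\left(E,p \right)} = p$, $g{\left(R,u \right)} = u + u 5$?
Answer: $\frac{31102464007}{507394440} \approx 61.298$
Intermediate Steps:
$g{\left(R,u \right)} = 6 u$ ($g{\left(R,u \right)} = u + 5 u = 6 u$)
$f = -131$ ($f = -119 + 6 \left(-2\right) = -119 - 12 = -131$)
$D{\left(G,l \right)} = - 131 G$ ($D{\left(G,l \right)} = G \left(-131\right) = - 131 G$)
$- \frac{465782}{D{\left(58,131 \right)}} + \frac{B{\left(-314,647 \right)}}{Y} = - \frac{465782}{\left(-131\right) 58} + \frac{647}{-133560} = - \frac{465782}{-7598} + 647 \left(- \frac{1}{133560}\right) = \left(-465782\right) \left(- \frac{1}{7598}\right) - \frac{647}{133560} = \frac{232891}{3799} - \frac{647}{133560} = \frac{31102464007}{507394440}$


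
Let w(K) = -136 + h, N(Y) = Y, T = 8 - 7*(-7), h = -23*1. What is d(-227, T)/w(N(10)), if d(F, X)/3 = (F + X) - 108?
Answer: 278/53 ≈ 5.2453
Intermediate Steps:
h = -23
T = 57 (T = 8 + 49 = 57)
d(F, X) = -324 + 3*F + 3*X (d(F, X) = 3*((F + X) - 108) = 3*(-108 + F + X) = -324 + 3*F + 3*X)
w(K) = -159 (w(K) = -136 - 23 = -159)
d(-227, T)/w(N(10)) = (-324 + 3*(-227) + 3*57)/(-159) = (-324 - 681 + 171)*(-1/159) = -834*(-1/159) = 278/53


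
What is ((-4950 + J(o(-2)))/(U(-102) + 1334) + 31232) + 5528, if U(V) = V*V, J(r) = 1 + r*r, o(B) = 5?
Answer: 215741978/5869 ≈ 36760.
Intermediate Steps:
J(r) = 1 + r²
U(V) = V²
((-4950 + J(o(-2)))/(U(-102) + 1334) + 31232) + 5528 = ((-4950 + (1 + 5²))/((-102)² + 1334) + 31232) + 5528 = ((-4950 + (1 + 25))/(10404 + 1334) + 31232) + 5528 = ((-4950 + 26)/11738 + 31232) + 5528 = (-4924*1/11738 + 31232) + 5528 = (-2462/5869 + 31232) + 5528 = 183298146/5869 + 5528 = 215741978/5869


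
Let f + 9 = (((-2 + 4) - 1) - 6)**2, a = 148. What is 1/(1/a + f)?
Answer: 148/2369 ≈ 0.062474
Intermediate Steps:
f = 16 (f = -9 + (((-2 + 4) - 1) - 6)**2 = -9 + ((2 - 1) - 6)**2 = -9 + (1 - 6)**2 = -9 + (-5)**2 = -9 + 25 = 16)
1/(1/a + f) = 1/(1/148 + 16) = 1/(2369/148) = 148/2369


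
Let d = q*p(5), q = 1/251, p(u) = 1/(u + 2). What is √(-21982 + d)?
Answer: I*√67859509361/1757 ≈ 148.26*I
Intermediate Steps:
p(u) = 1/(2 + u)
q = 1/251 ≈ 0.0039841
d = 1/1757 (d = 1/(251*(2 + 5)) = (1/251)/7 = (1/251)*(⅐) = 1/1757 ≈ 0.00056915)
√(-21982 + d) = √(-21982 + 1/1757) = √(-38622373/1757) = I*√67859509361/1757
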